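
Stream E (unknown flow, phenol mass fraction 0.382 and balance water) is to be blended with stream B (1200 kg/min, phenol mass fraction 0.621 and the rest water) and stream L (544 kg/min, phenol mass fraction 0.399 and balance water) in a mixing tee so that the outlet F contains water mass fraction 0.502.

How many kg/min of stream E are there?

Let E be the unknown flow. Total out = 1744 + E.
water balance: 781.74 + 0.618·E = 0.502·(1744 + E)
(0.618 − 0.502)·E = 0.502×1744 − 781.74 = 93.744
E = 93.744 / 0.116 = 808.14 kg/min

808.1 kg/min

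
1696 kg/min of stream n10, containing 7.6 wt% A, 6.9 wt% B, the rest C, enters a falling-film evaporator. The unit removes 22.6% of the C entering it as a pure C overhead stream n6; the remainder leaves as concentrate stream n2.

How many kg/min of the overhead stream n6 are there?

C entering = 1696×0.855 = 1450.1 kg/min; overhead removed = 0.226×1450.1 = 327.72 kg/min.

327.7 kg/min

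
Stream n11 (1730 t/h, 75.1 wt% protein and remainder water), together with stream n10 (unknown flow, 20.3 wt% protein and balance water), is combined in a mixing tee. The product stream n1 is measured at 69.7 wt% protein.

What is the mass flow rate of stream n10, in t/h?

189.1 t/h

Let n10 be the unknown flow. Total out = 1730 + n10.
protein balance: 1299.2 + 0.203·n10 = 0.697·(1730 + n10)
(0.203 − 0.697)·n10 = 0.697×1730 − 1299.2 = -93.42
n10 = -93.42 / -0.494 = 189.11 t/h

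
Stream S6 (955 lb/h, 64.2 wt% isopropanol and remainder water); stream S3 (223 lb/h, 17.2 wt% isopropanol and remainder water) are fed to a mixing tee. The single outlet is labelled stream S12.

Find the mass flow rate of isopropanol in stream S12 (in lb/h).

651.5 lb/h

isopropanol out = isopropanol in = 955×0.642 + 223×0.172 = 651.47 lb/h.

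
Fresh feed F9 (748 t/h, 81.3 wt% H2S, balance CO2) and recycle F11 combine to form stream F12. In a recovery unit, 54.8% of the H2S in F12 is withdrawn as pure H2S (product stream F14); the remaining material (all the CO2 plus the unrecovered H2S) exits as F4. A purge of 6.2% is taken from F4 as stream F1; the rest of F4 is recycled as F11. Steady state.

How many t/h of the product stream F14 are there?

H2S in F12: m_A = 748×0.813 + (1−0.062)·(1−0.548)·m_A, so m_A = 608.12/0.5760 = 1055.7 t/h.
Product F14 = 0.548×1055.7 = 578.54 t/h.

578.5 t/h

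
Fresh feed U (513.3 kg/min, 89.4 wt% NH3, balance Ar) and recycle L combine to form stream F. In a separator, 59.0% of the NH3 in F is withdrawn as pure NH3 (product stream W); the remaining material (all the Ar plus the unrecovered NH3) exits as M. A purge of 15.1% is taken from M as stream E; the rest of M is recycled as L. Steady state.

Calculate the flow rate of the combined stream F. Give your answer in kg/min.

1064 kg/min

Ar enters only via U and leaves only via the purge: 513.3×0.106 = 0.151×(Ar in M), and the separator passes all Ar, so Ar in F = Ar in M = 360.33 kg/min.
NH3 in F: m_A = 513.3×0.894 + (1−0.151)·(1−0.590)·m_A, so m_A = 458.89/0.6519 = 703.92 kg/min.
F = 703.92 + 360.33 = 1064.2 kg/min.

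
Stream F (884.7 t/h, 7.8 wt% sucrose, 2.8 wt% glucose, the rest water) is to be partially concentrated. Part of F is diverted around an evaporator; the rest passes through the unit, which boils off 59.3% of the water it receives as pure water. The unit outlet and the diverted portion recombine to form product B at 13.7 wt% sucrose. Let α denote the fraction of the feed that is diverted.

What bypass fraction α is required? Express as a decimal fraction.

0.188

All 884.7×0.078 = 69.007 t/h of sucrose reaches B, so B = 69.007/0.137 = 503.7 t/h and vapour = 381 t/h.
The evaporator receives (1−α)·884.7 of feed at 0.894 water and removes 0.593 of that water:
0.593×0.894×(1−α)×884.7 = 381
(1−α) = 381/469.02 = 0.8123;  α = 0.1877.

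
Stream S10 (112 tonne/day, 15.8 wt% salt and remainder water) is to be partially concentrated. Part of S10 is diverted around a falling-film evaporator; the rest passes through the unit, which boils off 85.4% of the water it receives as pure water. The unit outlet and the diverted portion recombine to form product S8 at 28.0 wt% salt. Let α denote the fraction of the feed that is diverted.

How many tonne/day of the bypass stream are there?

44.13 tonne/day

All 112×0.158 = 17.696 tonne/day of salt reaches S8, so S8 = 17.696/0.280 = 63.2 tonne/day and vapour = 48.8 tonne/day.
The evaporator receives (1−α)·112 of feed at 0.842 water and removes 0.854 of that water:
0.854×0.842×(1−α)×112 = 48.8
(1−α) = 48.8/80.536 = 0.6059;  α = 0.3941.
Bypass flow = 0.3941×112 = 44.134 tonne/day.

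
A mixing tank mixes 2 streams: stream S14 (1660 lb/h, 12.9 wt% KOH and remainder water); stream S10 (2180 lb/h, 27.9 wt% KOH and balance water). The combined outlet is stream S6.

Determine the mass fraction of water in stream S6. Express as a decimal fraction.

0.7858

Total flow out = 1660 + 2180 = 3840 lb/h.
water in = 1660×0.871 + 2180×0.721 = 3017.6 lb/h.
water mass fraction in S6 = 3017.6/3840 = 0.7858.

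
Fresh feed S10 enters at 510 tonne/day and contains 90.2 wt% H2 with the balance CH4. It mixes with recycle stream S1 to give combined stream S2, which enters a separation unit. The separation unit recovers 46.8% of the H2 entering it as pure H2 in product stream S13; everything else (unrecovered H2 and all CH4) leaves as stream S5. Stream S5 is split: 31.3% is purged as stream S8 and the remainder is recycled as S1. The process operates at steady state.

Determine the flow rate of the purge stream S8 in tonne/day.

CH4 enters only via S10 and leaves only via the purge: 510×0.098 = 0.313×(CH4 in S5), and the separation unit passes all CH4, so CH4 in S2 = CH4 in S5 = 159.68 tonne/day.
H2 in S2: m_A = 510×0.902 + (1−0.313)·(1−0.468)·m_A, so m_A = 460.02/0.6345 = 724.99 tonne/day.
S5 = (1−0.468)×724.99 + 159.68 = 545.38 tonne/day.
Purge S8 = 0.313×545.38 = 170.7 tonne/day.

170.7 tonne/day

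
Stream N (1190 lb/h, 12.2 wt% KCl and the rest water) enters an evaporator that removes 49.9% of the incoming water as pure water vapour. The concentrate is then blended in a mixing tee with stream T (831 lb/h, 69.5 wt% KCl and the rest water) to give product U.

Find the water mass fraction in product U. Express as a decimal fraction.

Vapour removed = 0.499×0.878×1190 = 521.37 lb/h; concentrate = 668.63 lb/h.
water reaching the mixer = 523.45 (from concentrate) + 831×0.305 = 776.91 lb/h.
Product flow = 668.63 + 831 = 1499.6 lb/h; water fraction = 0.518.

0.518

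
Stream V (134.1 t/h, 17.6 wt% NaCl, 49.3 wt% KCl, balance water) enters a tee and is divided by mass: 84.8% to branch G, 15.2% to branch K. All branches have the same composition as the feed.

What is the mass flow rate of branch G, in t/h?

Branch G flow = 0.848×134.1 = 113.72 t/h.

113.7 t/h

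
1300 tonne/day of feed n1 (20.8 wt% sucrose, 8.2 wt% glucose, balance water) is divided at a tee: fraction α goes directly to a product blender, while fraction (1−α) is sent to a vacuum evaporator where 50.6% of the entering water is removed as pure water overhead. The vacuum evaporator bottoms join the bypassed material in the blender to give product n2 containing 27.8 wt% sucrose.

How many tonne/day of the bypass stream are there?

All 1300×0.208 = 270.4 tonne/day of sucrose reaches n2, so n2 = 270.4/0.278 = 972.66 tonne/day and vapour = 327.34 tonne/day.
The evaporator receives (1−α)·1300 of feed at 0.710 water and removes 0.506 of that water:
0.506×0.710×(1−α)×1300 = 327.34
(1−α) = 327.34/467.04 = 0.7009;  α = 0.2991.
Bypass flow = 0.2991×1300 = 388.85 tonne/day.

388.9 tonne/day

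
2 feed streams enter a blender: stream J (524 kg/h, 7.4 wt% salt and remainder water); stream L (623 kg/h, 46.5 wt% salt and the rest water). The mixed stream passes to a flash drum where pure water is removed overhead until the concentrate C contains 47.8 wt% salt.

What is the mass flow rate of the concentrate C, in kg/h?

salt entering = 524×0.074 + 623×0.465 = 328.47 kg/h.
All salt reports to C, so C = 328.47/0.478 = 687.18 kg/h.

687.2 kg/h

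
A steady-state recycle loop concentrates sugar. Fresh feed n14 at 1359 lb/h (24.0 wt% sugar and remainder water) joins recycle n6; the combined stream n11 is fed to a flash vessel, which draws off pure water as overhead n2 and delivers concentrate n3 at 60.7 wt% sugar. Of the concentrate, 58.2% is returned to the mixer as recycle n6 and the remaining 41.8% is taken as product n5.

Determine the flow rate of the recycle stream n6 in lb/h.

748.2 lb/h

Overall sugar balance (none leaves overhead): sugar in fresh feed = sugar in product, i.e. 1359×0.240 = (1−0.582)·n3·0.607.
n3 = 326.16/(0.607×0.418) = 1285.5 lb/h.
Recycle n6 = 0.582×1285.5 = 748.15 lb/h.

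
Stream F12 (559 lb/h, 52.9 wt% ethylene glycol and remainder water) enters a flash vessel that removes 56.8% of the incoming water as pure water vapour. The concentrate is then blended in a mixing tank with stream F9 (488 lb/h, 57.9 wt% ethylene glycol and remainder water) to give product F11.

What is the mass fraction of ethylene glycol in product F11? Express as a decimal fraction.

Vapour removed = 0.568×0.471×559 = 149.55 lb/h; concentrate = 409.45 lb/h.
ethylene glycol reaching the mixer = 295.71 (from concentrate) + 488×0.579 = 578.26 lb/h.
Product flow = 409.45 + 488 = 897.45 lb/h; ethylene glycol fraction = 0.6443.

0.6443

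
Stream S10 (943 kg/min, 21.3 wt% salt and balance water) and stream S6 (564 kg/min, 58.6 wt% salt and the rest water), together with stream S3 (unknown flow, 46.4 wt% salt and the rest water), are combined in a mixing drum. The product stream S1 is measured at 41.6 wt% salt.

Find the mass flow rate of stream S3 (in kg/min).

Let S3 be the unknown flow. Total out = 1507 + S3.
salt balance: 531.36 + 0.464·S3 = 0.416·(1507 + S3)
(0.464 − 0.416)·S3 = 0.416×1507 − 531.36 = 95.549
S3 = 95.549 / 0.048 = 1990.6 kg/min

1991 kg/min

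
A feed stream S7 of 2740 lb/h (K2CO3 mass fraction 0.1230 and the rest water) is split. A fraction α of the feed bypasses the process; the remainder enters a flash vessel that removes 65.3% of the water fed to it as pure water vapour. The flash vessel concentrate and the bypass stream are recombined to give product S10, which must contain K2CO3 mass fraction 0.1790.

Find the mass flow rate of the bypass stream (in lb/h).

All 2740×0.123 = 337.02 lb/h of K2CO3 reaches S10, so S10 = 337.02/0.179 = 1882.8 lb/h and vapour = 857.21 lb/h.
The evaporator receives (1−α)·2740 of feed at 0.877 water and removes 0.653 of that water:
0.653×0.877×(1−α)×2740 = 857.21
(1−α) = 857.21/1569.1 = 0.5463;  α = 0.4537.
Bypass flow = 0.4537×2740 = 1243.2 lb/h.

1243 lb/h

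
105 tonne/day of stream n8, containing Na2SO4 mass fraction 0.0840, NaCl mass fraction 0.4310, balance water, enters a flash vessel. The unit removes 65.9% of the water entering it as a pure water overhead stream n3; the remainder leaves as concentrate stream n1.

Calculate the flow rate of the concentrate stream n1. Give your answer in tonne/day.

71.44 tonne/day

water entering = 105×0.485 = 50.925 tonne/day; overhead removed = 0.659×50.925 = 33.56 tonne/day.
Concentrate = 105 − 33.56 = 71.44 tonne/day.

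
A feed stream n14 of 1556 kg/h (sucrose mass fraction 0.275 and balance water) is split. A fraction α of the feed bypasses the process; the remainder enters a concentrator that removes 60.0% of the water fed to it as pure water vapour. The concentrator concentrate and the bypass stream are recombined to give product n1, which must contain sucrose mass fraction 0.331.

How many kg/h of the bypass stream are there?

950.8 kg/h

All 1556×0.275 = 427.9 kg/h of sucrose reaches n1, so n1 = 427.9/0.331 = 1292.7 kg/h and vapour = 263.25 kg/h.
The evaporator receives (1−α)·1556 of feed at 0.725 water and removes 0.600 of that water:
0.600×0.725×(1−α)×1556 = 263.25
(1−α) = 263.25/676.86 = 0.3889;  α = 0.6111.
Bypass flow = 0.6111×1556 = 950.83 kg/h.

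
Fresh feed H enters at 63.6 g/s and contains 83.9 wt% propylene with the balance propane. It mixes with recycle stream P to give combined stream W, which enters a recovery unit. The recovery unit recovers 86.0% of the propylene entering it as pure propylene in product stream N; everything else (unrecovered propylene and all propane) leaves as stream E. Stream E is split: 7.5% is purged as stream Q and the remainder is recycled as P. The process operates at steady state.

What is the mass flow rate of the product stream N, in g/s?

52.72 g/s

propylene in W: m_A = 63.6×0.839 + (1−0.075)·(1−0.860)·m_A, so m_A = 53.36/0.8705 = 61.299 g/s.
Product N = 0.860×61.299 = 52.717 g/s.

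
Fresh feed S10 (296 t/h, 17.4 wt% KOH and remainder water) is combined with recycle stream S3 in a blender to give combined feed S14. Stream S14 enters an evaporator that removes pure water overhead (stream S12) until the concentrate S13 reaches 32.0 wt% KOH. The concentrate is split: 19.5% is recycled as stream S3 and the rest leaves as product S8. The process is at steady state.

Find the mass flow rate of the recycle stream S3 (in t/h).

38.99 t/h

Overall KOH balance (none leaves overhead): KOH in fresh feed = KOH in product, i.e. 296×0.174 = (1−0.195)·S13·0.320.
S13 = 51.504/(0.320×0.805) = 199.94 t/h.
Recycle S3 = 0.195×199.94 = 38.988 t/h.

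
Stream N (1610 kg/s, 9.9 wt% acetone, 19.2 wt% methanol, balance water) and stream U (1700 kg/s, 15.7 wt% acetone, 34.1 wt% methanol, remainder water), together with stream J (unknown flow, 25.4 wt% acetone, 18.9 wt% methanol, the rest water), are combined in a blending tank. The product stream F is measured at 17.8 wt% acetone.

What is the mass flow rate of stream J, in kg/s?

2143 kg/s

Let J be the unknown flow. Total out = 3310 + J.
acetone balance: 426.29 + 0.254·J = 0.178·(3310 + J)
(0.254 − 0.178)·J = 0.178×3310 − 426.29 = 162.89
J = 162.89 / 0.076 = 2143.3 kg/s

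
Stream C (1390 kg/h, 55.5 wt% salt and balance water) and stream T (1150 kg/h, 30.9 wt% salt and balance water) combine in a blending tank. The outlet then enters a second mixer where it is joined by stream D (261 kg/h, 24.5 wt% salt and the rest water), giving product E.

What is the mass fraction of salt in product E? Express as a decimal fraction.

0.425

Overall, product flow = 2801 kg/h.
salt in = 1390×0.555 + 1150×0.309 + 261×0.245 = 1190.7 kg/h.
salt fraction in E = 0.425.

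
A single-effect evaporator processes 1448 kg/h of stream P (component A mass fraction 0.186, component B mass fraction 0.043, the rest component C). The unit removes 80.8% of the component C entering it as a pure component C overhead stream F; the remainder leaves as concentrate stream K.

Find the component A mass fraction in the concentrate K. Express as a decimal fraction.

0.493

component A is not removed: 1448×0.186 = 269.33 kg/h of component A enters K.
component C entering = 1448×0.771 = 1116.4 kg/h; overhead removed = 0.808×1116.4 = 902.06 kg/h.
Concentrate = 1448 − 902.06 = 545.94 kg/h.
Mass fraction = 269.33/545.94 = 0.493.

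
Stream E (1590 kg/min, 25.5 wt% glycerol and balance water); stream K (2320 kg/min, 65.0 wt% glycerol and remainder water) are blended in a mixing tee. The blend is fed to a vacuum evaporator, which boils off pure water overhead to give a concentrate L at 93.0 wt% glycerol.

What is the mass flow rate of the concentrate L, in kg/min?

2057 kg/min

glycerol entering = 1590×0.255 + 2320×0.650 = 1913.5 kg/min.
All glycerol reports to L, so L = 1913.5/0.930 = 2057.5 kg/min.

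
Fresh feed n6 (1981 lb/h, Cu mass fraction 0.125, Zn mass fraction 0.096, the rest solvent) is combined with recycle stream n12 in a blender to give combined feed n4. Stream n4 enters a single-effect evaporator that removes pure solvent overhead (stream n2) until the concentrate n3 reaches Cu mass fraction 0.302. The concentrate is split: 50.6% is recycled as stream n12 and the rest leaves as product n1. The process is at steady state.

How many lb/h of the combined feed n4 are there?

2821 lb/h

Overall Cu balance (none leaves overhead): Cu in fresh feed = Cu in product, i.e. 1981×0.125 = (1−0.506)·n3·0.302.
n3 = 247.62/(0.302×0.494) = 1659.8 lb/h.
Recycle n12 = 0.506×1659.8 = 839.87 lb/h.
Combined feed n4 = 1981 + 839.87 = 2820.9 lb/h.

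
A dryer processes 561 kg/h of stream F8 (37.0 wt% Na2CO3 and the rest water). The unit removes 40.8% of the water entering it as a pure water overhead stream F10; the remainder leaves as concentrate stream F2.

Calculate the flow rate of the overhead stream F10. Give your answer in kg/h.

water entering = 561×0.630 = 353.43 kg/h; overhead removed = 0.408×353.43 = 144.2 kg/h.

144.2 kg/h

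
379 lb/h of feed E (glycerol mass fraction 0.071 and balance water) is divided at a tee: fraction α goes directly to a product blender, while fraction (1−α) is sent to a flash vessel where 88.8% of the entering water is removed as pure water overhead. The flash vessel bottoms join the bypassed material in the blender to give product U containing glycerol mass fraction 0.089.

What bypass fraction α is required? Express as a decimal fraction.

All 379×0.071 = 26.909 lb/h of glycerol reaches U, so U = 26.909/0.089 = 302.35 lb/h and vapour = 76.652 lb/h.
The evaporator receives (1−α)·379 of feed at 0.929 water and removes 0.888 of that water:
0.888×0.929×(1−α)×379 = 76.652
(1−α) = 76.652/312.66 = 0.2452;  α = 0.7548.

0.755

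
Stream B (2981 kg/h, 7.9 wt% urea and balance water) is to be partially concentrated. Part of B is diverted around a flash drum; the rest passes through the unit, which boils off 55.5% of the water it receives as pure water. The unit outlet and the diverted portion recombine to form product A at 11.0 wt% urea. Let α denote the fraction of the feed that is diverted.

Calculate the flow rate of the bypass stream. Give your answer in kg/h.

1337 kg/h

All 2981×0.079 = 235.5 kg/h of urea reaches A, so A = 235.5/0.110 = 2140.9 kg/h and vapour = 840.1 kg/h.
The evaporator receives (1−α)·2981 of feed at 0.921 water and removes 0.555 of that water:
0.555×0.921×(1−α)×2981 = 840.1
(1−α) = 840.1/1523.8 = 0.5513;  α = 0.4487.
Bypass flow = 0.4487×2981 = 1337.5 kg/h.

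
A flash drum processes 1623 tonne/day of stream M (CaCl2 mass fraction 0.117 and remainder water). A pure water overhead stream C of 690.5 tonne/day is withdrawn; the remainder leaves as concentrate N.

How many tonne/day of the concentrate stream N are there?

932.5 tonne/day

Concentrate = 1623 − 690.5 = 932.5 tonne/day.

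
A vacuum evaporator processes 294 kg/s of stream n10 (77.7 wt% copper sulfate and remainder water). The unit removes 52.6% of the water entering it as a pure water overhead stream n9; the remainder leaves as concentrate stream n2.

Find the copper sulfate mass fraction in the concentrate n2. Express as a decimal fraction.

0.880

copper sulfate is not removed: 294×0.777 = 228.44 kg/s of copper sulfate enters n2.
water entering = 294×0.223 = 65.562 kg/s; overhead removed = 0.526×65.562 = 34.486 kg/s.
Concentrate = 294 − 34.486 = 259.51 kg/s.
Mass fraction = 228.44/259.51 = 0.880.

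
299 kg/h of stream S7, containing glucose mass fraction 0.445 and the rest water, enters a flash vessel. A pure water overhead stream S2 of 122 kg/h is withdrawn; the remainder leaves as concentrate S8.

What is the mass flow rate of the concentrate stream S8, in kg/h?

Concentrate = 299 − 122 = 177 kg/h.

177 kg/h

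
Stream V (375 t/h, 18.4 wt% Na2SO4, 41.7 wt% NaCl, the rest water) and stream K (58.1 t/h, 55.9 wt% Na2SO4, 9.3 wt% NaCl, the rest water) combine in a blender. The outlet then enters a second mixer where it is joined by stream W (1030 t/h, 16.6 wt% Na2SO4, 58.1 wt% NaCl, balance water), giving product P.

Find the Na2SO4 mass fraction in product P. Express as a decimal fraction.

Overall, product flow = 1463.1 t/h.
Na2SO4 in = 375×0.184 + 58.1×0.559 + 1030×0.166 = 272.46 t/h.
Na2SO4 fraction in P = 0.186.

0.186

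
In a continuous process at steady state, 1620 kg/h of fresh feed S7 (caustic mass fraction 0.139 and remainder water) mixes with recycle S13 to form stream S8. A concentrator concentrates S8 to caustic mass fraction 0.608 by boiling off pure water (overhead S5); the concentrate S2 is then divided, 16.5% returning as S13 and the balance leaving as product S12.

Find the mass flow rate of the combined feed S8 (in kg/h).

1693 kg/h

Overall caustic balance (none leaves overhead): caustic in fresh feed = caustic in product, i.e. 1620×0.139 = (1−0.165)·S2·0.608.
S2 = 225.18/(0.608×0.835) = 443.55 kg/h.
Recycle S13 = 0.165×443.55 = 73.185 kg/h.
Combined feed S8 = 1620 + 73.185 = 1693.2 kg/h.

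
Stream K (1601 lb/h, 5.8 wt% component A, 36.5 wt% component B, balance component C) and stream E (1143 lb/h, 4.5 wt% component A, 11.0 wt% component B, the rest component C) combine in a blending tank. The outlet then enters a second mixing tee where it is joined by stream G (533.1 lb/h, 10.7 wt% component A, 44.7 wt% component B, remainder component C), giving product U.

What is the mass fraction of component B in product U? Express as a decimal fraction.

Overall, product flow = 3277.1 lb/h.
component B in = 1601×0.365 + 1143×0.110 + 533.1×0.447 = 948.39 lb/h.
component B fraction in U = 0.2894.

0.2894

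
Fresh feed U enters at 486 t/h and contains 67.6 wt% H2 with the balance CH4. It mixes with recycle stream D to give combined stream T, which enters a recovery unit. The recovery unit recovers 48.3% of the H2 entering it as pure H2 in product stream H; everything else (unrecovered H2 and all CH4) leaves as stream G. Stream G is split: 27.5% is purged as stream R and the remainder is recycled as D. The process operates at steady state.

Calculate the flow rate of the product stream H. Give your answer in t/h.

253.8 t/h

H2 in T: m_A = 486×0.676 + (1−0.275)·(1−0.483)·m_A, so m_A = 328.54/0.6252 = 525.51 t/h.
Product H = 0.483×525.51 = 253.82 t/h.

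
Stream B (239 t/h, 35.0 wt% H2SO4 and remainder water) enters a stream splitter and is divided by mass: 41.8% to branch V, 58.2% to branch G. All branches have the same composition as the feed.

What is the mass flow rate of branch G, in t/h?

139.1 t/h

Branch G flow = 0.582×239 = 139.1 t/h.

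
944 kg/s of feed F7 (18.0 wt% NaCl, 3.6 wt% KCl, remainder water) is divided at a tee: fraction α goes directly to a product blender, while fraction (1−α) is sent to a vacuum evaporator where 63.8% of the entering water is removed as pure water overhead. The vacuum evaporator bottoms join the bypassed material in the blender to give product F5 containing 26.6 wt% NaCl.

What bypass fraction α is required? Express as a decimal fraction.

0.354

All 944×0.180 = 169.92 kg/s of NaCl reaches F5, so F5 = 169.92/0.266 = 638.8 kg/s and vapour = 305.2 kg/s.
The evaporator receives (1−α)·944 of feed at 0.784 water and removes 0.638 of that water:
0.638×0.784×(1−α)×944 = 305.2
(1−α) = 305.2/472.18 = 0.6464;  α = 0.3536.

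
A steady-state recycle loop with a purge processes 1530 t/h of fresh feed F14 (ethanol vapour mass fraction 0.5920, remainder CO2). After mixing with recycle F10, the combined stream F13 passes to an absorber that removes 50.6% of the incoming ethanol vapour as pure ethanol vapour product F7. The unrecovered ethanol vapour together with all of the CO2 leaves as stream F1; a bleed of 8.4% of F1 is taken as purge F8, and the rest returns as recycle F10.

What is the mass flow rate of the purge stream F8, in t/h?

CO2 enters only via F14 and leaves only via the purge: 1530×0.408 = 0.084×(CO2 in F1), and the absorber passes all CO2, so CO2 in F13 = CO2 in F1 = 7431.4 t/h.
ethanol vapour in F13: m_A = 1530×0.592 + (1−0.084)·(1−0.506)·m_A, so m_A = 905.76/0.5475 = 1654.4 t/h.
F1 = (1−0.506)×1654.4 + 7431.4 = 8248.7 t/h.
Purge F8 = 0.084×8248.7 = 692.89 t/h.

692.9 t/h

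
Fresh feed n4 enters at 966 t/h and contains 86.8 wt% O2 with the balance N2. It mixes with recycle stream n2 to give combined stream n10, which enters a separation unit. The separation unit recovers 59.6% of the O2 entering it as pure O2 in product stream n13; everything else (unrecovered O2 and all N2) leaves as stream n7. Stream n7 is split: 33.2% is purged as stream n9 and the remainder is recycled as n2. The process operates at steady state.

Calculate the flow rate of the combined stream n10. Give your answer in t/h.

N2 enters only via n4 and leaves only via the purge: 966×0.132 = 0.332×(N2 in n7), and the separation unit passes all N2, so N2 in n10 = N2 in n7 = 384.07 t/h.
O2 in n10: m_A = 966×0.868 + (1−0.332)·(1−0.596)·m_A, so m_A = 838.49/0.7301 = 1148.4 t/h.
n10 = 1148.4 + 384.07 = 1532.5 t/h.

1532 t/h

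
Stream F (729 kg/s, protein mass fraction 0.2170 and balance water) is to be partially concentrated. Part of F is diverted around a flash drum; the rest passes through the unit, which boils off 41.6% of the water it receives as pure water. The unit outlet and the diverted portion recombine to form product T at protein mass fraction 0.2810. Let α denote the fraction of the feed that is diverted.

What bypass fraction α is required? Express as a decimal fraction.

All 729×0.217 = 158.19 kg/s of protein reaches T, so T = 158.19/0.281 = 562.96 kg/s and vapour = 166.04 kg/s.
The evaporator receives (1−α)·729 of feed at 0.783 water and removes 0.416 of that water:
0.416×0.783×(1−α)×729 = 166.04
(1−α) = 166.04/237.46 = 0.6992;  α = 0.3008.

0.301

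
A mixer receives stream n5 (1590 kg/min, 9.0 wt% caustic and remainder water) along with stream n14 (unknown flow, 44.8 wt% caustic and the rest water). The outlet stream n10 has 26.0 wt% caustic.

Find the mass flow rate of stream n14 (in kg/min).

1438 kg/min

Let n14 be the unknown flow. Total out = 1590 + n14.
caustic balance: 143.1 + 0.448·n14 = 0.260·(1590 + n14)
(0.448 − 0.260)·n14 = 0.260×1590 − 143.1 = 270.3
n14 = 270.3 / 0.188 = 1437.8 kg/min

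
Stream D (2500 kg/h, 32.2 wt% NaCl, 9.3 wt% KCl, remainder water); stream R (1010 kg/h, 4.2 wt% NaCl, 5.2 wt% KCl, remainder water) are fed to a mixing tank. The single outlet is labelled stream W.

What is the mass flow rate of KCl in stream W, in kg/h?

285 kg/h

KCl out = KCl in = 2500×0.093 + 1010×0.052 = 285.02 kg/h.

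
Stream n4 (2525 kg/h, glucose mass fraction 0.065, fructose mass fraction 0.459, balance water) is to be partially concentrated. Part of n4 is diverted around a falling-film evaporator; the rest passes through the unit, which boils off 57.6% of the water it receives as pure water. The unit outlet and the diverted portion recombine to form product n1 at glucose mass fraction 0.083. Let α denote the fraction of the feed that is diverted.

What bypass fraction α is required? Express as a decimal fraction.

0.209

All 2525×0.065 = 164.12 kg/h of glucose reaches n1, so n1 = 164.12/0.083 = 1977.4 kg/h and vapour = 547.59 kg/h.
The evaporator receives (1−α)·2525 of feed at 0.476 water and removes 0.576 of that water:
0.576×0.476×(1−α)×2525 = 547.59
(1−α) = 547.59/692.29 = 0.7910;  α = 0.2090.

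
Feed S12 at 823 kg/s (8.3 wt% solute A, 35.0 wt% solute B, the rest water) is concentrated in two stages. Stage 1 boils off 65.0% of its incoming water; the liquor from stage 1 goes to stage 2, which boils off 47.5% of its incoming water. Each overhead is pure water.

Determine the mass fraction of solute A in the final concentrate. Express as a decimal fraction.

0.1545

water in feed = 823×0.567 = 466.64 kg/s.
After stage 1: water left = (1−0.650)×466.64 = 163.32; stream total = 519.68 kg/s.
After stage 2: water left = (1−0.475)×163.32 = 85.745; final concentrate = 442.1 kg/s.
solute A fraction = 68.309/442.1 = 0.1545.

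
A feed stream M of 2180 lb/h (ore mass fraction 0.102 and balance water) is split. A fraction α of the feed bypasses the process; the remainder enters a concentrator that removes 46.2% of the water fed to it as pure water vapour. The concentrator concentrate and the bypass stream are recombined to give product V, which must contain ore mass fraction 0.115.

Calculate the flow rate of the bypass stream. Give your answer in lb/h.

1586 lb/h

All 2180×0.102 = 222.36 lb/h of ore reaches V, so V = 222.36/0.115 = 1933.6 lb/h and vapour = 246.43 lb/h.
The evaporator receives (1−α)·2180 of feed at 0.898 water and removes 0.462 of that water:
0.462×0.898×(1−α)×2180 = 246.43
(1−α) = 246.43/904.43 = 0.2725;  α = 0.7275.
Bypass flow = 0.7275×2180 = 1586 lb/h.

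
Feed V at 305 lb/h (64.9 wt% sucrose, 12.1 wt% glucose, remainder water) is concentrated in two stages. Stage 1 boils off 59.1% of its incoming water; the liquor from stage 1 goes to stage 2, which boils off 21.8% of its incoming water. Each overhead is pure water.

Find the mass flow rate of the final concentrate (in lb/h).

257.3 lb/h

water in feed = 305×0.230 = 70.15 lb/h.
After stage 1: water left = (1−0.591)×70.15 = 28.691; stream total = 263.54 lb/h.
After stage 2: water left = (1−0.218)×28.691 = 22.437; final concentrate = 257.29 lb/h.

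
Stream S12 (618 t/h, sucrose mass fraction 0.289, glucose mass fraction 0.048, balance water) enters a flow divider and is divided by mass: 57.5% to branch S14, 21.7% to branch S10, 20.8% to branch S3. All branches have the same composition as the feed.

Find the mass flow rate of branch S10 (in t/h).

134.1 t/h

Branch S10 flow = 0.217×618 = 134.11 t/h.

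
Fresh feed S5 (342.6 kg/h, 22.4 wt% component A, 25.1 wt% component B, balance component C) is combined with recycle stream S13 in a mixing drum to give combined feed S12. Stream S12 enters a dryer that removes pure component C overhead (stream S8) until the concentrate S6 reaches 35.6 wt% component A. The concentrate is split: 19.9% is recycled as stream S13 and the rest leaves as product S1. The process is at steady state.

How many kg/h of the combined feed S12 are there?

Overall component A balance (none leaves overhead): component A in fresh feed = component A in product, i.e. 342.6×0.224 = (1−0.199)·S6·0.356.
S6 = 76.742/(0.356×0.801) = 269.12 kg/h.
Recycle S13 = 0.199×269.12 = 53.556 kg/h.
Combined feed S12 = 342.6 + 53.556 = 396.16 kg/h.

396.2 kg/h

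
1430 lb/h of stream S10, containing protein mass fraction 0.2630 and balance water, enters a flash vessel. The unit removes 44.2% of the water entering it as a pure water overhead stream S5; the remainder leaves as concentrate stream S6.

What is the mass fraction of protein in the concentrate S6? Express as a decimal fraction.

0.3901

protein is not removed: 1430×0.263 = 376.09 lb/h of protein enters S6.
water entering = 1430×0.737 = 1053.9 lb/h; overhead removed = 0.442×1053.9 = 465.83 lb/h.
Concentrate = 1430 − 465.83 = 964.17 lb/h.
Mass fraction = 376.09/964.17 = 0.3901.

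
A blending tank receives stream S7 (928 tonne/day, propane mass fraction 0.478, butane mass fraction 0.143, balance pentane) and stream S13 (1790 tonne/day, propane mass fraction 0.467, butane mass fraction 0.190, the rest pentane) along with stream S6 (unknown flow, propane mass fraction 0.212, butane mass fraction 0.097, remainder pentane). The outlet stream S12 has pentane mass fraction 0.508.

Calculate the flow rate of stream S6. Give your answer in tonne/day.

2268 tonne/day

Let S6 be the unknown flow. Total out = 2718 + S6.
pentane balance: 965.68 + 0.691·S6 = 0.508·(2718 + S6)
(0.691 − 0.508)·S6 = 0.508×2718 − 965.68 = 415.06
S6 = 415.06 / 0.183 = 2268.1 tonne/day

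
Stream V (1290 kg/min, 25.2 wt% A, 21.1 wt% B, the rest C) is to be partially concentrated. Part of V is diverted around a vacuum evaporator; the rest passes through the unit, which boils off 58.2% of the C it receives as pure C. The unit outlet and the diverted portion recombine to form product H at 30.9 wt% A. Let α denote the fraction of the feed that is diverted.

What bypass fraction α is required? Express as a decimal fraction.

0.410

All 1290×0.252 = 325.08 kg/min of A reaches H, so H = 325.08/0.309 = 1052 kg/min and vapour = 237.96 kg/min.
The evaporator receives (1−α)·1290 of feed at 0.537 C and removes 0.582 of that C:
0.582×0.537×(1−α)×1290 = 237.96
(1−α) = 237.96/403.17 = 0.5902;  α = 0.4098.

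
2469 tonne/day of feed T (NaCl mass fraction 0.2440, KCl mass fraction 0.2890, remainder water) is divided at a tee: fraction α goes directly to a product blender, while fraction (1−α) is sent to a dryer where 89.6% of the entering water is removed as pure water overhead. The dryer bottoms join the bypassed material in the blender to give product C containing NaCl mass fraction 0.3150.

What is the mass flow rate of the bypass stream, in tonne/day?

1139 tonne/day

All 2469×0.244 = 602.44 tonne/day of NaCl reaches C, so C = 602.44/0.315 = 1912.5 tonne/day and vapour = 556.5 tonne/day.
The evaporator receives (1−α)·2469 of feed at 0.467 water and removes 0.896 of that water:
0.896×0.467×(1−α)×2469 = 556.5
(1−α) = 556.5/1033.1 = 0.5387;  α = 0.4613.
Bypass flow = 0.4613×2469 = 1139 tonne/day.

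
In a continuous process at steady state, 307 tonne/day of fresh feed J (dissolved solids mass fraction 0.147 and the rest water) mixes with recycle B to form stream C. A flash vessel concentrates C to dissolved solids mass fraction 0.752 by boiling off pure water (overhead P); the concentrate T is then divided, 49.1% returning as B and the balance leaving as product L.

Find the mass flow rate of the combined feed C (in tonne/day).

364.9 tonne/day

Overall dissolved solids balance (none leaves overhead): dissolved solids in fresh feed = dissolved solids in product, i.e. 307×0.147 = (1−0.491)·T·0.752.
T = 45.129/(0.752×0.509) = 117.9 tonne/day.
Recycle B = 0.491×117.9 = 57.89 tonne/day.
Combined feed C = 307 + 57.89 = 364.89 tonne/day.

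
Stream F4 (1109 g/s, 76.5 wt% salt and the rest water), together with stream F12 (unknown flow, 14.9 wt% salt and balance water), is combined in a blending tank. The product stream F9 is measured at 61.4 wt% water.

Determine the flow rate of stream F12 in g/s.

Let F12 be the unknown flow. Total out = 1109 + F12.
water balance: 260.62 + 0.851·F12 = 0.614·(1109 + F12)
(0.851 − 0.614)·F12 = 0.614×1109 − 260.62 = 420.31
F12 = 420.31 / 0.237 = 1773.5 g/s

1773 g/s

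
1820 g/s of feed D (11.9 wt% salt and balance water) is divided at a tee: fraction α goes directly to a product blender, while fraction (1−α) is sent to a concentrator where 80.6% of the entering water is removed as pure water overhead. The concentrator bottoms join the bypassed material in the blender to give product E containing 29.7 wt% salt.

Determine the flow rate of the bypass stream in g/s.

283.9 g/s

All 1820×0.119 = 216.58 g/s of salt reaches E, so E = 216.58/0.297 = 729.23 g/s and vapour = 1090.8 g/s.
The evaporator receives (1−α)·1820 of feed at 0.881 water and removes 0.806 of that water:
0.806×0.881×(1−α)×1820 = 1090.8
(1−α) = 1090.8/1292.4 = 0.8440;  α = 0.1560.
Bypass flow = 0.1560×1820 = 283.88 g/s.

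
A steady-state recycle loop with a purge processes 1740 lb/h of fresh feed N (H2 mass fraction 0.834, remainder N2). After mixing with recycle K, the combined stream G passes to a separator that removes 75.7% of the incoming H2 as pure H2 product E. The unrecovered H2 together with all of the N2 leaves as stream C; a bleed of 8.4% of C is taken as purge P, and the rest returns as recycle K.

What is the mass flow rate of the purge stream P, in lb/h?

326.9 lb/h

N2 enters only via N and leaves only via the purge: 1740×0.166 = 0.084×(N2 in C), and the separator passes all N2, so N2 in G = N2 in C = 3438.6 lb/h.
H2 in G: m_A = 1740×0.834 + (1−0.084)·(1−0.757)·m_A, so m_A = 1451.2/0.7774 = 1866.7 lb/h.
C = (1−0.757)×1866.7 + 3438.6 = 3892.2 lb/h.
Purge P = 0.084×3892.2 = 326.94 lb/h.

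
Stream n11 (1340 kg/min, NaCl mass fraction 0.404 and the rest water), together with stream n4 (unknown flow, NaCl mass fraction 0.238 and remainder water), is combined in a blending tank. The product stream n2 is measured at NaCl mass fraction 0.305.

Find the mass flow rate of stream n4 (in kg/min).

1980 kg/min

Let n4 be the unknown flow. Total out = 1340 + n4.
NaCl balance: 541.36 + 0.238·n4 = 0.305·(1340 + n4)
(0.238 − 0.305)·n4 = 0.305×1340 − 541.36 = -132.66
n4 = -132.66 / -0.067 = 1980 kg/min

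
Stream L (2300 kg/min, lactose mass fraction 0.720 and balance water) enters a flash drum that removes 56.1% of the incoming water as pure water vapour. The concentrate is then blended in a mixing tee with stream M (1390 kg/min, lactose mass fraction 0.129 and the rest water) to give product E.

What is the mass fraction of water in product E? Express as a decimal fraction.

Vapour removed = 0.561×0.280×2300 = 361.28 kg/min; concentrate = 1938.7 kg/min.
water reaching the mixer = 282.72 (from concentrate) + 1390×0.871 = 1493.4 kg/min.
Product flow = 1938.7 + 1390 = 3328.7 kg/min; water fraction = 0.449.

0.449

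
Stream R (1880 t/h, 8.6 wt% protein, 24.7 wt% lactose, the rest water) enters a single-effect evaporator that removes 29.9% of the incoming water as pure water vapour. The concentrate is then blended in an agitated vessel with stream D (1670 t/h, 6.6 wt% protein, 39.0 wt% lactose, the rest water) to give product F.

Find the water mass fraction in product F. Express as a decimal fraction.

0.5630

Vapour removed = 0.299×0.667×1880 = 374.93 t/h; concentrate = 1505.1 t/h.
water reaching the mixer = 879.03 (from concentrate) + 1670×0.544 = 1787.5 t/h.
Product flow = 1505.1 + 1670 = 3175.1 t/h; water fraction = 0.5630.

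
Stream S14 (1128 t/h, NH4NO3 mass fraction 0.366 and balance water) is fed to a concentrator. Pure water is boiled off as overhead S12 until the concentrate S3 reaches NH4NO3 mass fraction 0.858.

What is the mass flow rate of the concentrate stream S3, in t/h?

481.2 t/h

NH4NO3 is conserved: 1128×0.366 = 412.85 t/h all reports to the concentrate.
Concentrate = 412.85/(target fraction) = 481.17 t/h.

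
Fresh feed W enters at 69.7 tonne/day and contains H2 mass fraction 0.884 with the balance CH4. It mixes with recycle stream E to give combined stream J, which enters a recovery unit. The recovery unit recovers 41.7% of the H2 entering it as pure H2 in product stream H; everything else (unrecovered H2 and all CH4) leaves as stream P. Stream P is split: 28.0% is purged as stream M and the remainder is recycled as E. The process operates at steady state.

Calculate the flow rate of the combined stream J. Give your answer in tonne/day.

135.1 tonne/day

CH4 enters only via W and leaves only via the purge: 69.7×0.116 = 0.280×(CH4 in P), and the recovery unit passes all CH4, so CH4 in J = CH4 in P = 28.876 tonne/day.
H2 in J: m_A = 69.7×0.884 + (1−0.280)·(1−0.417)·m_A, so m_A = 61.615/0.5802 = 106.19 tonne/day.
J = 106.19 + 28.876 = 135.06 tonne/day.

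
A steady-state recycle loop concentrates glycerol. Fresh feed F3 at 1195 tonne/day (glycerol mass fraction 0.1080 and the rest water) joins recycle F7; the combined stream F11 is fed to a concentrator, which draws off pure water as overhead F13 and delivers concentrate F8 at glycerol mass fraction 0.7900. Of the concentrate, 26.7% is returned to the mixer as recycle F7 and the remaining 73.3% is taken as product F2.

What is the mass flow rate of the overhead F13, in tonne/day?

Overall glycerol balance (none leaves overhead): glycerol in fresh feed = glycerol in product, i.e. 1195×0.108 = (1−0.267)·F8·0.790.
F8 = 129.06/(0.790×0.733) = 222.87 tonne/day.
Recycle F7 = 0.267×222.87 = 59.508 tonne/day.
Combined feed F11 = 1195 + 59.508 = 1254.5 tonne/day.
Overhead F13 = F11 − F8 = 1254.5 − 222.87 = 1031.6 tonne/day.

1032 tonne/day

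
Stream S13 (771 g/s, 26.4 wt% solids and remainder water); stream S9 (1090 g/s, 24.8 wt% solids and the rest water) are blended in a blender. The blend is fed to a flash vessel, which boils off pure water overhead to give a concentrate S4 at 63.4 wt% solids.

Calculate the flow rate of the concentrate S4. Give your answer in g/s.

747.4 g/s

solids entering = 771×0.264 + 1090×0.248 = 473.86 g/s.
All solids reports to S4, so S4 = 473.86/0.634 = 747.42 g/s.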